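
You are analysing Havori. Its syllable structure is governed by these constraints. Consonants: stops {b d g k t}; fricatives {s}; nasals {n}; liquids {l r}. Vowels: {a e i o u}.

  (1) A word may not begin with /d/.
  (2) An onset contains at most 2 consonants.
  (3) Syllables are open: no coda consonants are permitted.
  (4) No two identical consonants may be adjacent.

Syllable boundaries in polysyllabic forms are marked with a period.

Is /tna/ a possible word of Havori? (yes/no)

/tna/ — σ1 onset /tn/ (2C), coda /∅/ ok → phonotactically legal

yes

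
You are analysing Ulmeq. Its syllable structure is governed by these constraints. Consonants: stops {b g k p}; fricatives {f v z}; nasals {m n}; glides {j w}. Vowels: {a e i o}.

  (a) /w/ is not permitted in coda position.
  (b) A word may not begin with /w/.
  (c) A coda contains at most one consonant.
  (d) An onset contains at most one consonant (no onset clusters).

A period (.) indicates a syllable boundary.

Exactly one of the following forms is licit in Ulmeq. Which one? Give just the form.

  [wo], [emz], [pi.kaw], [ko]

[ko]

[wo] — violates constraint (b): word begins with /w/ → illicit
[emz] — violates constraint (c): syllable 1 coda /mz/ has 2 consonants (> 1) → illicit
[pi.kaw] — violates constraint (a): syllable 2 coda contains /w/ → illicit
[ko] — σ1 onset /k/, coda /∅/ ok → licit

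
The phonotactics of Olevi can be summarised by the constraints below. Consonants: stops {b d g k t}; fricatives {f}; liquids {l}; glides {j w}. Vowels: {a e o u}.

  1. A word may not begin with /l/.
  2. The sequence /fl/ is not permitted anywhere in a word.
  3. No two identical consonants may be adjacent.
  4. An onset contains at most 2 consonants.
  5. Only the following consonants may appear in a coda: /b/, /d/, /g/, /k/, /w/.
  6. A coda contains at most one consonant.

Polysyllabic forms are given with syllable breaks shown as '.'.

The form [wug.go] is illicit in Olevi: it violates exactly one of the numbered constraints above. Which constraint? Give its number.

[wug.go]: adjacent identical consonants /gg/.
This is a violation of constraint 3: "No two identical consonants may be adjacent."
The remaining constraints (1, 2, 4, 5, 6) are satisfied.

3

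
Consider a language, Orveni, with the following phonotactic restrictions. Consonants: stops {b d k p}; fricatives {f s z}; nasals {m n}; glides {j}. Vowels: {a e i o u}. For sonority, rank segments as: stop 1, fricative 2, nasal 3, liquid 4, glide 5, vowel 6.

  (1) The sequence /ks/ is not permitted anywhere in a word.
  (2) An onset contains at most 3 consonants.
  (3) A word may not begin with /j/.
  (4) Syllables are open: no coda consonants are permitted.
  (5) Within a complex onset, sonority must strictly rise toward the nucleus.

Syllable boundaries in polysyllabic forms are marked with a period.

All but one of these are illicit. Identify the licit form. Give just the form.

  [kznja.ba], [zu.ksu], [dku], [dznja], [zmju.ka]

[zmju.ka]

[kznja.ba] — violates constraint 2: syllable 1 onset /kznj/ has 4 consonants (> 3) → illicit
[zu.ksu] — violates constraint 1: contains banned sequence /ks/ → illicit
[dku] — violates constraint 5: syllable 1 onset /dk/: /d/ (stop, 1) → /k/ (stop, 1) does not rise → illicit
[dznja] — violates constraint 2: syllable 1 onset /dznj/ has 4 consonants (> 3) → illicit
[zmju.ka] — σ1 onset /zmj/ (2→3→5 rises), coda /∅/ ok; σ2 onset /k/, coda /∅/ ok → licit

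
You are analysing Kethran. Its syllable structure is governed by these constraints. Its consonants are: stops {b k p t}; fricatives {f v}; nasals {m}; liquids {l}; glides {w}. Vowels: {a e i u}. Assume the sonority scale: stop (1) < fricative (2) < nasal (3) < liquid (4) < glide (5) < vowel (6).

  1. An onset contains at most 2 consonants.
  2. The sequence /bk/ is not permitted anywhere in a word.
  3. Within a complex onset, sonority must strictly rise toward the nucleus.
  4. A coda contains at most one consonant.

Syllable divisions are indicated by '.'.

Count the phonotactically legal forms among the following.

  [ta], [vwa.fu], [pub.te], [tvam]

[ta] — σ1 onset /t/, coda /∅/ ok → phonotactically legal
[vwa.fu] — σ1 onset /vw/ (2→5 rises), coda /∅/ ok; σ2 onset /f/, coda /∅/ ok → phonotactically legal
[pub.te] — σ1 onset /p/, coda /b/ ok; σ2 onset /t/, coda /∅/ ok → phonotactically legal
[tvam] — σ1 onset /tv/ (1→2 rises), coda /m/ ok → phonotactically legal
Phonotactically legal: [ta], [vwa.fu], [pub.te], [tvam] → 4.

4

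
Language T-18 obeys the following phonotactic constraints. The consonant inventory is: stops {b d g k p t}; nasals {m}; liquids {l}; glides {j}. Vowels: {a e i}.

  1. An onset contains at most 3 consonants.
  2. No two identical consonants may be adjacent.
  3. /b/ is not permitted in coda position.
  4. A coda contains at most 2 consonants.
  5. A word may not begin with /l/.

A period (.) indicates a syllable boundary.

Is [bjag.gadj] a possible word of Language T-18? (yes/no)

no

[bjag.gadj] — violates constraint 2: adjacent identical consonants /gg/ → illicit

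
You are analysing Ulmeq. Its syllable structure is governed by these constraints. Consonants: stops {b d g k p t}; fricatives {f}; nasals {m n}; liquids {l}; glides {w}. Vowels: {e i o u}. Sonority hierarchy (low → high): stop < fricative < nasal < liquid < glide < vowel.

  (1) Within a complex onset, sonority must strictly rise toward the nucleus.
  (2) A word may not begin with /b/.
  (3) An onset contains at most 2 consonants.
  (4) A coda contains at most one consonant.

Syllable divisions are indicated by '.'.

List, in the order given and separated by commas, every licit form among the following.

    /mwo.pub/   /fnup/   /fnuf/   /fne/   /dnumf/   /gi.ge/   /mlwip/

/mwo.pub/ — σ1 onset /mw/ (3→5 rises), coda /∅/ ok; σ2 onset /p/, coda /b/ ok → licit
/fnup/ — σ1 onset /fn/ (2→3 rises), coda /p/ ok → licit
/fnuf/ — σ1 onset /fn/ (2→3 rises), coda /f/ ok → licit
/fne/ — σ1 onset /fn/ (2→3 rises), coda /∅/ ok → licit
/dnumf/ — violates constraint 4: syllable 1 coda /mf/ has 2 consonants (> 1) → illicit
/gi.ge/ — σ1 onset /g/, coda /∅/ ok; σ2 onset /g/, coda /∅/ ok → licit
/mlwip/ — violates constraint 3: syllable 1 onset /mlw/ has 3 consonants (> 2) → illicit

/mwo.pub/, /fnup/, /fnuf/, /fne/, /gi.ge/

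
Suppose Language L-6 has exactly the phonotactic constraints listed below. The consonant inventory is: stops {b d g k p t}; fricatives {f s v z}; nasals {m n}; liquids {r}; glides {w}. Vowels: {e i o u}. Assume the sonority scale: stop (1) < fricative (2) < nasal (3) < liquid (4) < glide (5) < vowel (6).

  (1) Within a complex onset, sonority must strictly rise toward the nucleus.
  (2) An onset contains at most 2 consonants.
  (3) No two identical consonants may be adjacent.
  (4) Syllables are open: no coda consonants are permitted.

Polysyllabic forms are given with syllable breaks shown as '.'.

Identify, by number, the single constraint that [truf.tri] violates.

[truf.tri]: syllable 1 coda /f/ has 1 consonant (> 0).
This is a violation of constraint 4: "Syllables are open: no coda consonants are permitted."
The remaining constraints (1, 2, 3) are satisfied.

4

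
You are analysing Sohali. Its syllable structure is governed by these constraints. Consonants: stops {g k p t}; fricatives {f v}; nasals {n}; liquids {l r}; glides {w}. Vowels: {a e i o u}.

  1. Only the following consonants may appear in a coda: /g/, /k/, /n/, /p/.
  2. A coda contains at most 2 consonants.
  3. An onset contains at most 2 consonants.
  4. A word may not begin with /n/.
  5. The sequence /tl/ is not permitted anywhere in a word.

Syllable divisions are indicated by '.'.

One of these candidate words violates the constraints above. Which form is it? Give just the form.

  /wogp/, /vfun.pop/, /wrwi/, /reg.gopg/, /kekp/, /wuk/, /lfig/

/wogp/ — σ1 onset /w/, coda /gp/ (2C) ok → phonotactically legal
/vfun.pop/ — σ1 onset /vf/ (2C), coda /n/ ok; σ2 onset /p/, coda /p/ ok → phonotactically legal
/wrwi/ — violates constraint 3: syllable 1 onset /wrw/ has 3 consonants (> 2) → phonotactically illegal
/reg.gopg/ — σ1 onset /r/, coda /g/ ok; σ2 onset /g/, coda /pg/ (2C) ok → phonotactically legal
/kekp/ — σ1 onset /k/, coda /kp/ (2C) ok → phonotactically legal
/wuk/ — σ1 onset /w/, coda /k/ ok → phonotactically legal
/lfig/ — σ1 onset /lf/ (2C), coda /g/ ok → phonotactically legal

/wrwi/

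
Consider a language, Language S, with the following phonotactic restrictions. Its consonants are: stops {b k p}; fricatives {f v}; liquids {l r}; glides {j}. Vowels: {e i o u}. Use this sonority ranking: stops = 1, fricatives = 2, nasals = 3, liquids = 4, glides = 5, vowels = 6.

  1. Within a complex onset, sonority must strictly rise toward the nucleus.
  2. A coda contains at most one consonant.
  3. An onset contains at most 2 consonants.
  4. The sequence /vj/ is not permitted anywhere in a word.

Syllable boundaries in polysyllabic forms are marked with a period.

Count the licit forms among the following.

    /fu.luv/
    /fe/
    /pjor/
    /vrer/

4

/fu.luv/ — σ1 onset /f/, coda /∅/ ok; σ2 onset /l/, coda /v/ ok → licit
/fe/ — σ1 onset /f/, coda /∅/ ok → licit
/pjor/ — σ1 onset /pj/ (1→5 rises), coda /r/ ok → licit
/vrer/ — σ1 onset /vr/ (2→4 rises), coda /r/ ok → licit
Licit: /fu.luv/, /fe/, /pjor/, /vrer/ → 4.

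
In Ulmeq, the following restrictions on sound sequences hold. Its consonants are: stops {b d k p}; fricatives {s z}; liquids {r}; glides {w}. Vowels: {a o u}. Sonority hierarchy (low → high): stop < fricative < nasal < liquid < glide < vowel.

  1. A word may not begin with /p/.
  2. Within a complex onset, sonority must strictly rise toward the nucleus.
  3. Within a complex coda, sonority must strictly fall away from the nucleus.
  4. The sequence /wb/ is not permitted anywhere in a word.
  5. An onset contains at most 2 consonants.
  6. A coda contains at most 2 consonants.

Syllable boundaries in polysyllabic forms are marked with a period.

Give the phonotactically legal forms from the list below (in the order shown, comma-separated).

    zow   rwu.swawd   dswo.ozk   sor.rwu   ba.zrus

zow, rwu.swawd, sor.rwu, ba.zrus

zow — σ1 onset /z/, coda /w/ ok → phonotactically legal
rwu.swawd — σ1 onset /rw/ (4→5 rises), coda /∅/ ok; σ2 onset /sw/ (2→5 rises), coda /wd/ (5→1 falls) ok → phonotactically legal
dswo.ozk — violates constraint 5: syllable 1 onset /dsw/ has 3 consonants (> 2) → phonotactically illegal
sor.rwu — σ1 onset /s/, coda /r/ ok; σ2 onset /rw/ (4→5 rises), coda /∅/ ok → phonotactically legal
ba.zrus — σ1 onset /b/, coda /∅/ ok; σ2 onset /zr/ (2→4 rises), coda /s/ ok → phonotactically legal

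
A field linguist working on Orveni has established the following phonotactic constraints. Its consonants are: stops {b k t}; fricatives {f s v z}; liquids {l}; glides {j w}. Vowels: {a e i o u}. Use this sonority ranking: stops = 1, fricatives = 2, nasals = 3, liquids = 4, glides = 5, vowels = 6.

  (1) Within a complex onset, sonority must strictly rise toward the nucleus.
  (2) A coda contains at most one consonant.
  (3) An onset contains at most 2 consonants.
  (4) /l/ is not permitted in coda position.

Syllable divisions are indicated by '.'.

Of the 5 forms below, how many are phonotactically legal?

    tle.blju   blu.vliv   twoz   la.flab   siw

4

tle.blju — violates constraint 3: syllable 2 onset /blj/ has 3 consonants (> 2) → phonotactically illegal
blu.vliv — σ1 onset /bl/ (1→4 rises), coda /∅/ ok; σ2 onset /vl/ (2→4 rises), coda /v/ ok → phonotactically legal
twoz — σ1 onset /tw/ (1→5 rises), coda /z/ ok → phonotactically legal
la.flab — σ1 onset /l/, coda /∅/ ok; σ2 onset /fl/ (2→4 rises), coda /b/ ok → phonotactically legal
siw — σ1 onset /s/, coda /w/ ok → phonotactically legal
Phonotactically legal: blu.vliv, twoz, la.flab, siw → 4.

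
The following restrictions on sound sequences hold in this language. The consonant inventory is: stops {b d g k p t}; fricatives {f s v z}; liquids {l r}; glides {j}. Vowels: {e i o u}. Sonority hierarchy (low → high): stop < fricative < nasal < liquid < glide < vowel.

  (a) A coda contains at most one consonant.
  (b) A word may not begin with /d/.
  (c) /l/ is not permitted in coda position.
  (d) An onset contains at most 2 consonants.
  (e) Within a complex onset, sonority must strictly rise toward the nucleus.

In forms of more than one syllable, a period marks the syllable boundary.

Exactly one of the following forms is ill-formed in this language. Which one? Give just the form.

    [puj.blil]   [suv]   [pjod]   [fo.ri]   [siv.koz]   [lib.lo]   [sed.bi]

[puj.blil] — violates constraint (c): syllable 2 coda contains /l/ → ill-formed
[suv] — σ1 onset /s/, coda /v/ ok → well-formed
[pjod] — σ1 onset /pj/ (1→5 rises), coda /d/ ok → well-formed
[fo.ri] — σ1 onset /f/, coda /∅/ ok; σ2 onset /r/, coda /∅/ ok → well-formed
[siv.koz] — σ1 onset /s/, coda /v/ ok; σ2 onset /k/, coda /z/ ok → well-formed
[lib.lo] — σ1 onset /l/, coda /b/ ok; σ2 onset /l/, coda /∅/ ok → well-formed
[sed.bi] — σ1 onset /s/, coda /d/ ok; σ2 onset /b/, coda /∅/ ok → well-formed

[puj.blil]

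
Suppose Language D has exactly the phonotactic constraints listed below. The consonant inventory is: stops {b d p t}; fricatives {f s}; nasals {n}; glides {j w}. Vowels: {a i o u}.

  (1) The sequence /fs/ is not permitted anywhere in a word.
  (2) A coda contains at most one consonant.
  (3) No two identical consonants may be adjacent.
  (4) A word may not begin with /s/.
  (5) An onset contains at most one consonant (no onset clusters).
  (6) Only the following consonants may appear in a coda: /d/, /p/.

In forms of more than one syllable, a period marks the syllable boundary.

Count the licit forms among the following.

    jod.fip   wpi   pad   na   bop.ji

4

jod.fip — σ1 onset /j/, coda /d/ ok; σ2 onset /f/, coda /p/ ok → licit
wpi — violates constraint 5: syllable 1 onset /wp/ has 2 consonants (> 1) → illicit
pad — σ1 onset /p/, coda /d/ ok → licit
na — σ1 onset /n/, coda /∅/ ok → licit
bop.ji — σ1 onset /b/, coda /p/ ok; σ2 onset /j/, coda /∅/ ok → licit
Licit: jod.fip, pad, na, bop.ji → 4.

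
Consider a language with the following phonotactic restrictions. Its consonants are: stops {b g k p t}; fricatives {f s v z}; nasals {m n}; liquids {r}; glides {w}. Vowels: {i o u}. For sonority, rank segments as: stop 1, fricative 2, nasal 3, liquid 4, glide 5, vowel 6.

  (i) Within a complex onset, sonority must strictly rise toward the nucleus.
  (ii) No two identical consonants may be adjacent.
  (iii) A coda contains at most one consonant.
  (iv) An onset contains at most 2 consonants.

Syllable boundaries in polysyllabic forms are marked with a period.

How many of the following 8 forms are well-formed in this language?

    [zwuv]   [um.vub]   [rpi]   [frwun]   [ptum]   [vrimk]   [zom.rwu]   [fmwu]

3

[zwuv] — σ1 onset /zw/ (2→5 rises), coda /v/ ok → well-formed
[um.vub] — σ1 onset /∅/, coda /m/ ok; σ2 onset /v/, coda /b/ ok → well-formed
[rpi] — violates constraint (i): syllable 1 onset /rp/: /r/ (liquid, 4) → /p/ (stop, 1) does not rise → ill-formed
[frwun] — violates constraint (iv): syllable 1 onset /frw/ has 3 consonants (> 2) → ill-formed
[ptum] — violates constraint (i): syllable 1 onset /pt/: /p/ (stop, 1) → /t/ (stop, 1) does not rise → ill-formed
[vrimk] — violates constraint (iii): syllable 1 coda /mk/ has 2 consonants (> 1) → ill-formed
[zom.rwu] — σ1 onset /z/, coda /m/ ok; σ2 onset /rw/ (4→5 rises), coda /∅/ ok → well-formed
[fmwu] — violates constraint (iv): syllable 1 onset /fmw/ has 3 consonants (> 2) → ill-formed
Well-formed: [zwuv], [um.vub], [zom.rwu] → 3.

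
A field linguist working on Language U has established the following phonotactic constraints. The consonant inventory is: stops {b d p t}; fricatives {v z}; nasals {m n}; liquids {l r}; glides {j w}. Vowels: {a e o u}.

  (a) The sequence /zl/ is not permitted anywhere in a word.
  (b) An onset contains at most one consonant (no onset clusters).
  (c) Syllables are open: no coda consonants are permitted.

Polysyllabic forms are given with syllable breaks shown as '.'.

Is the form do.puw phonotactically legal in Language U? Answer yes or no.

no

do.puw — violates constraint (c): syllable 2 coda /w/ has 1 consonant (> 0) → phonotactically illegal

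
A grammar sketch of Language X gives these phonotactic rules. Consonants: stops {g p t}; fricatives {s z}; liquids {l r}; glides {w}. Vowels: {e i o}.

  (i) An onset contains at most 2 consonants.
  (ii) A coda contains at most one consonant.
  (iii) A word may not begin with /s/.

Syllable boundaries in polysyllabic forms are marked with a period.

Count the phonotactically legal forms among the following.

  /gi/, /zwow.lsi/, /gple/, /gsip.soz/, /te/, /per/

5

/gi/ — σ1 onset /g/, coda /∅/ ok → phonotactically legal
/zwow.lsi/ — σ1 onset /zw/ (2C), coda /w/ ok; σ2 onset /ls/ (2C), coda /∅/ ok → phonotactically legal
/gple/ — violates constraint (i): syllable 1 onset /gpl/ has 3 consonants (> 2) → phonotactically illegal
/gsip.soz/ — σ1 onset /gs/ (2C), coda /p/ ok; σ2 onset /s/, coda /z/ ok → phonotactically legal
/te/ — σ1 onset /t/, coda /∅/ ok → phonotactically legal
/per/ — σ1 onset /p/, coda /r/ ok → phonotactically legal
Phonotactically legal: /gi/, /zwow.lsi/, /gsip.soz/, /te/, /per/ → 5.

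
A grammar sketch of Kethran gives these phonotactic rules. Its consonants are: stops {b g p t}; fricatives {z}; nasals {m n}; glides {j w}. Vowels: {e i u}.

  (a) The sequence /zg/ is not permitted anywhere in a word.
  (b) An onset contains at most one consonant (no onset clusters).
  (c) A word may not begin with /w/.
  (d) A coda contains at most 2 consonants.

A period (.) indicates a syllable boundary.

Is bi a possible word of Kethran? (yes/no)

bi — σ1 onset /b/, coda /∅/ ok → well-formed

yes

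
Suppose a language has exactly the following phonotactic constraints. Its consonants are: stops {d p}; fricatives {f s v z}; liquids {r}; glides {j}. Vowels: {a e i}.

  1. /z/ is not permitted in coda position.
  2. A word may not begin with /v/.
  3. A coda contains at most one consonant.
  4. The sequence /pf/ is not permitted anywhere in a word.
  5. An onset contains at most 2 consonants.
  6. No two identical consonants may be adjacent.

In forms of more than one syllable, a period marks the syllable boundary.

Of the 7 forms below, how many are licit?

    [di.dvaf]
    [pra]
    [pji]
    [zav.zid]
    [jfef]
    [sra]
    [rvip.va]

[di.dvaf] — σ1 onset /d/, coda /∅/ ok; σ2 onset /dv/ (2C), coda /f/ ok → licit
[pra] — σ1 onset /pr/ (2C), coda /∅/ ok → licit
[pji] — σ1 onset /pj/ (2C), coda /∅/ ok → licit
[zav.zid] — σ1 onset /z/, coda /v/ ok; σ2 onset /z/, coda /d/ ok → licit
[jfef] — σ1 onset /jf/ (2C), coda /f/ ok → licit
[sra] — σ1 onset /sr/ (2C), coda /∅/ ok → licit
[rvip.va] — σ1 onset /rv/ (2C), coda /p/ ok; σ2 onset /v/, coda /∅/ ok → licit
Licit: [di.dvaf], [pra], [pji], [zav.zid], [jfef], [sra], [rvip.va] → 7.

7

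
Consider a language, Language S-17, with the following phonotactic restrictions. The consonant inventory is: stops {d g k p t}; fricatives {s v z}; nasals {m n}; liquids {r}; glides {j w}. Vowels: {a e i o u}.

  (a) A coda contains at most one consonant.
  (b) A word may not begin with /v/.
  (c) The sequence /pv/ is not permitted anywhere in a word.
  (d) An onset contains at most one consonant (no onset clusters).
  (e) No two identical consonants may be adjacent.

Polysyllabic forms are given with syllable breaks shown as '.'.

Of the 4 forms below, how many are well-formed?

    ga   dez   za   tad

ga — σ1 onset /g/, coda /∅/ ok → well-formed
dez — σ1 onset /d/, coda /z/ ok → well-formed
za — σ1 onset /z/, coda /∅/ ok → well-formed
tad — σ1 onset /t/, coda /d/ ok → well-formed
Well-formed: ga, dez, za, tad → 4.

4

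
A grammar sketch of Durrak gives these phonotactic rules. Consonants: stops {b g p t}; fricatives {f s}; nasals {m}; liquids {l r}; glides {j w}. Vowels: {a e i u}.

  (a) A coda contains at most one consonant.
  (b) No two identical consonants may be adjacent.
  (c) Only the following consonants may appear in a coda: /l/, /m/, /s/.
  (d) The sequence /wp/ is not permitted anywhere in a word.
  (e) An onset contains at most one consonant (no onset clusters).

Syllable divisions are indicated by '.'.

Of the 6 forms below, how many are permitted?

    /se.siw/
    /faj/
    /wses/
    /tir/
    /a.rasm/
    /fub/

0

/se.siw/ — violates constraint (c): syllable 2 coda contains /w/, which is not a licensed coda consonant → not permitted
/faj/ — violates constraint (c): syllable 1 coda contains /j/, which is not a licensed coda consonant → not permitted
/wses/ — violates constraint (e): syllable 1 onset /ws/ has 2 consonants (> 1) → not permitted
/tir/ — violates constraint (c): syllable 1 coda contains /r/, which is not a licensed coda consonant → not permitted
/a.rasm/ — violates constraint (a): syllable 2 coda /sm/ has 2 consonants (> 1) → not permitted
/fub/ — violates constraint (c): syllable 1 coda contains /b/, which is not a licensed coda consonant → not permitted
No form is permitted → 0.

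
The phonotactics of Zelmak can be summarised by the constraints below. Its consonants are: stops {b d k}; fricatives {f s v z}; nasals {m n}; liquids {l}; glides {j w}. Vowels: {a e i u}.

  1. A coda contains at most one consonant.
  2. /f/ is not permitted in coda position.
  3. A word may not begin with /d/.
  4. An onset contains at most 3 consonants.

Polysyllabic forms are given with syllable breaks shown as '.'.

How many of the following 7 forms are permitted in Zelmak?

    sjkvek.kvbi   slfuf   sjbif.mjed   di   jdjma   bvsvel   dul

sjkvek.kvbi — violates constraint 4: syllable 1 onset /sjkv/ has 4 consonants (> 3) → not permitted
slfuf — violates constraint 2: syllable 1 coda contains /f/ → not permitted
sjbif.mjed — violates constraint 2: syllable 1 coda contains /f/ → not permitted
di — violates constraint 3: word begins with /d/ → not permitted
jdjma — violates constraint 4: syllable 1 onset /jdjm/ has 4 consonants (> 3) → not permitted
bvsvel — violates constraint 4: syllable 1 onset /bvsv/ has 4 consonants (> 3) → not permitted
dul — violates constraint 3: word begins with /d/ → not permitted
No form is permitted → 0.

0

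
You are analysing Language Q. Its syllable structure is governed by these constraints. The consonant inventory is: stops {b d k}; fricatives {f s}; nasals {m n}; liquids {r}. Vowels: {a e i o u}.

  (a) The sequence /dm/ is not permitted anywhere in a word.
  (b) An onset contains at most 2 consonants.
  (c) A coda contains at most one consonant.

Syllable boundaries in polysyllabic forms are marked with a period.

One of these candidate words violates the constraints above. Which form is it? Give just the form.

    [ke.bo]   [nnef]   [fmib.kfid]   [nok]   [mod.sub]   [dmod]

[dmod]

[ke.bo] — σ1 onset /k/, coda /∅/ ok; σ2 onset /b/, coda /∅/ ok → phonotactically legal
[nnef] — σ1 onset /nn/ (2C), coda /f/ ok → phonotactically legal
[fmib.kfid] — σ1 onset /fm/ (2C), coda /b/ ok; σ2 onset /kf/ (2C), coda /d/ ok → phonotactically legal
[nok] — σ1 onset /n/, coda /k/ ok → phonotactically legal
[mod.sub] — σ1 onset /m/, coda /d/ ok; σ2 onset /s/, coda /b/ ok → phonotactically legal
[dmod] — violates constraint (a): contains banned sequence /dm/ → phonotactically illegal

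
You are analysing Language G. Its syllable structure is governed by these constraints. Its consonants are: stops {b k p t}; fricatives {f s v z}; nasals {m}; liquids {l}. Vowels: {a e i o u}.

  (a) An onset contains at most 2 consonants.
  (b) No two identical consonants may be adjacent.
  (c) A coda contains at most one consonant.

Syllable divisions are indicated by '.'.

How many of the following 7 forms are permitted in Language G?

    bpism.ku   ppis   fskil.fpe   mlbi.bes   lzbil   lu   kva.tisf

bpism.ku — violates constraint (c): syllable 1 coda /sm/ has 2 consonants (> 1) → not permitted
ppis — violates constraint (b): adjacent identical consonants /pp/ → not permitted
fskil.fpe — violates constraint (a): syllable 1 onset /fsk/ has 3 consonants (> 2) → not permitted
mlbi.bes — violates constraint (a): syllable 1 onset /mlb/ has 3 consonants (> 2) → not permitted
lzbil — violates constraint (a): syllable 1 onset /lzb/ has 3 consonants (> 2) → not permitted
lu — σ1 onset /l/, coda /∅/ ok → permitted
kva.tisf — violates constraint (c): syllable 2 coda /sf/ has 2 consonants (> 1) → not permitted
Permitted: lu → 1.

1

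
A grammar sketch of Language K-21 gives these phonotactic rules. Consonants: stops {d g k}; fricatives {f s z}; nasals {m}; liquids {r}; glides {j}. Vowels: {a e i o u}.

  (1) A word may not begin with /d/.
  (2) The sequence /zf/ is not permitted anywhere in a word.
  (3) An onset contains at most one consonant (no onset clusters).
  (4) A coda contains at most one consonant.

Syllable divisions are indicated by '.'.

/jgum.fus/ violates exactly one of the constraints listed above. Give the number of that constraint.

3

/jgum.fus/: syllable 1 onset /jg/ has 2 consonants (> 1).
This is a violation of constraint 3: "An onset contains at most one consonant (no onset clusters)."
The remaining constraints (1, 2, 4) are satisfied.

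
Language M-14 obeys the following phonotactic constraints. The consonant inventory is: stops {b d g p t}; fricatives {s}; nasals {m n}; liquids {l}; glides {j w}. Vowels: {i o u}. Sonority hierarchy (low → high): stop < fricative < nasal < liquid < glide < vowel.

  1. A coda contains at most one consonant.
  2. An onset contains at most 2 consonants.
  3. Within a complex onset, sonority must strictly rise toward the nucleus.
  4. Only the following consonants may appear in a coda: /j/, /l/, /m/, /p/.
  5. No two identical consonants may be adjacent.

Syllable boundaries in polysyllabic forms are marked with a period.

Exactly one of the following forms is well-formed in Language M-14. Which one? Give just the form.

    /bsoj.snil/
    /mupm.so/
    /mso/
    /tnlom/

/bsoj.snil/

/bsoj.snil/ — σ1 onset /bs/ (1→2 rises), coda /j/ ok; σ2 onset /sn/ (2→3 rises), coda /l/ ok → well-formed
/mupm.so/ — violates constraint 1: syllable 1 coda /pm/ has 2 consonants (> 1) → ill-formed
/mso/ — violates constraint 3: syllable 1 onset /ms/: /m/ (nasal, 3) → /s/ (fricative, 2) does not rise → ill-formed
/tnlom/ — violates constraint 2: syllable 1 onset /tnl/ has 3 consonants (> 2) → ill-formed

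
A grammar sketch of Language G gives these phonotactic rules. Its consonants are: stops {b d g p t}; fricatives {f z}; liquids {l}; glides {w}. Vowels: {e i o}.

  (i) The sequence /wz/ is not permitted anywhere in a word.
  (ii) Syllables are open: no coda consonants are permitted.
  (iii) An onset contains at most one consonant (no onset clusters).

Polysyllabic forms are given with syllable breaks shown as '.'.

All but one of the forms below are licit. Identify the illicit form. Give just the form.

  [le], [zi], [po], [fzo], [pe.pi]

[fzo]

[le] — σ1 onset /l/, coda /∅/ ok → licit
[zi] — σ1 onset /z/, coda /∅/ ok → licit
[po] — σ1 onset /p/, coda /∅/ ok → licit
[fzo] — violates constraint (iii): syllable 1 onset /fz/ has 2 consonants (> 1) → illicit
[pe.pi] — σ1 onset /p/, coda /∅/ ok; σ2 onset /p/, coda /∅/ ok → licit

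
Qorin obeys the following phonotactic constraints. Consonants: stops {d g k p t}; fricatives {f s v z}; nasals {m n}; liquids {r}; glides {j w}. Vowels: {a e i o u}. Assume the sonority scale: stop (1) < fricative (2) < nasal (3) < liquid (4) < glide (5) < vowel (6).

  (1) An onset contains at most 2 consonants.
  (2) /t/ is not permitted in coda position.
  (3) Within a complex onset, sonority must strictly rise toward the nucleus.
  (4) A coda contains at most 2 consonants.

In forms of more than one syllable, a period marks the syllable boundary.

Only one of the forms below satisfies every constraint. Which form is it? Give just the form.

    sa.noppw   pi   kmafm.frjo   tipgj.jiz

sa.noppw — violates constraint 4: syllable 2 coda /ppw/ has 3 consonants (> 2) → illicit
pi — σ1 onset /p/, coda /∅/ ok → licit
kmafm.frjo — violates constraint 1: syllable 2 onset /frj/ has 3 consonants (> 2) → illicit
tipgj.jiz — violates constraint 4: syllable 1 coda /pgj/ has 3 consonants (> 2) → illicit

pi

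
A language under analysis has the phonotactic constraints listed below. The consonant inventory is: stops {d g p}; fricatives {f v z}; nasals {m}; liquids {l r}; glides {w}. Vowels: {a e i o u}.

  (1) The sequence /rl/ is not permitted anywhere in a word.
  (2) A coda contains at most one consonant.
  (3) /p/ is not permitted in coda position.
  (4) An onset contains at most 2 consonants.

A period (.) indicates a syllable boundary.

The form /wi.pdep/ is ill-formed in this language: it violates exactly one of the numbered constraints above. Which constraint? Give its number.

3

/wi.pdep/: syllable 2 coda contains /p/.
This is a violation of constraint 3: "/p/ is not permitted in coda position."
The remaining constraints (1, 2, 4) are satisfied.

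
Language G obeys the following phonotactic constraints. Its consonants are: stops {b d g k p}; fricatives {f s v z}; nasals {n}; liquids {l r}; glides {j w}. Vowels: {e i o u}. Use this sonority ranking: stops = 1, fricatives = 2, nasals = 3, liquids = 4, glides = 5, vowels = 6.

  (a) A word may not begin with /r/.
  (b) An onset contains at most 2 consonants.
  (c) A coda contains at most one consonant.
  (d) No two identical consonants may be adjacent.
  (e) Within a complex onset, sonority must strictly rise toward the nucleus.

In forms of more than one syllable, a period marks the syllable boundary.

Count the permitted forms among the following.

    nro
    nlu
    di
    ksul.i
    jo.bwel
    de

nro — σ1 onset /nr/ (3→4 rises), coda /∅/ ok → permitted
nlu — σ1 onset /nl/ (3→4 rises), coda /∅/ ok → permitted
di — σ1 onset /d/, coda /∅/ ok → permitted
ksul.i — σ1 onset /ks/ (1→2 rises), coda /l/ ok; σ2 onset /∅/, coda /∅/ ok → permitted
jo.bwel — σ1 onset /j/, coda /∅/ ok; σ2 onset /bw/ (1→5 rises), coda /l/ ok → permitted
de — σ1 onset /d/, coda /∅/ ok → permitted
Permitted: nro, nlu, di, ksul.i, jo.bwel, de → 6.

6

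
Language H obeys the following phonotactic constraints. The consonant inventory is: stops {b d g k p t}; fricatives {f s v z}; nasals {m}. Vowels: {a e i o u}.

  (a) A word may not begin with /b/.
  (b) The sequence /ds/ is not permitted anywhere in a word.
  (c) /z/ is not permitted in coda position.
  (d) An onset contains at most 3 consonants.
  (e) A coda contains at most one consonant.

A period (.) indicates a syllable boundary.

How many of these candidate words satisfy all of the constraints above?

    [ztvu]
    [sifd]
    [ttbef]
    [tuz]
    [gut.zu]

3

[ztvu] — σ1 onset /ztv/ (3C), coda /∅/ ok → licit
[sifd] — violates constraint (e): syllable 1 coda /fd/ has 2 consonants (> 1) → illicit
[ttbef] — σ1 onset /ttb/ (3C), coda /f/ ok → licit
[tuz] — violates constraint (c): syllable 1 coda contains /z/ → illicit
[gut.zu] — σ1 onset /g/, coda /t/ ok; σ2 onset /z/, coda /∅/ ok → licit
Licit: [ztvu], [ttbef], [gut.zu] → 3.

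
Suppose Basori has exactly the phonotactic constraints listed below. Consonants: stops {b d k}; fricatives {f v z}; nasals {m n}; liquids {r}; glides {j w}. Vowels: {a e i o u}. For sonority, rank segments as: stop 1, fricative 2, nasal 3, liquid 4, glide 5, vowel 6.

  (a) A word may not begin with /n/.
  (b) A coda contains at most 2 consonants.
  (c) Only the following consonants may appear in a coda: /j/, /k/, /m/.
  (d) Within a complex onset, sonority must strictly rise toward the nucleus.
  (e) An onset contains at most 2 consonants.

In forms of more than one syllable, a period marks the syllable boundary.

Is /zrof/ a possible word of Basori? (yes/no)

no

/zrof/ — violates constraint (c): syllable 1 coda contains /f/, which is not a licensed coda consonant → illicit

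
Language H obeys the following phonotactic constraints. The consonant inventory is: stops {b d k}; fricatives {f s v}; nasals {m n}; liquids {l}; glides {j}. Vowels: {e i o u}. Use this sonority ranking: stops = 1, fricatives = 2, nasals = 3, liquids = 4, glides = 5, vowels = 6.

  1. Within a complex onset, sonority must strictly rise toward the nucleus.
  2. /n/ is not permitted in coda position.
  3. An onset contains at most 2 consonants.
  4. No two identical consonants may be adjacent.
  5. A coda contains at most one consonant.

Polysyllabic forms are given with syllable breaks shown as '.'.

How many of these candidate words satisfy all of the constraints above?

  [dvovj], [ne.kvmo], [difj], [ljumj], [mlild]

0

[dvovj] — violates constraint 5: syllable 1 coda /vj/ has 2 consonants (> 1) → not permitted
[ne.kvmo] — violates constraint 3: syllable 2 onset /kvm/ has 3 consonants (> 2) → not permitted
[difj] — violates constraint 5: syllable 1 coda /fj/ has 2 consonants (> 1) → not permitted
[ljumj] — violates constraint 5: syllable 1 coda /mj/ has 2 consonants (> 1) → not permitted
[mlild] — violates constraint 5: syllable 1 coda /ld/ has 2 consonants (> 1) → not permitted
No form is permitted → 0.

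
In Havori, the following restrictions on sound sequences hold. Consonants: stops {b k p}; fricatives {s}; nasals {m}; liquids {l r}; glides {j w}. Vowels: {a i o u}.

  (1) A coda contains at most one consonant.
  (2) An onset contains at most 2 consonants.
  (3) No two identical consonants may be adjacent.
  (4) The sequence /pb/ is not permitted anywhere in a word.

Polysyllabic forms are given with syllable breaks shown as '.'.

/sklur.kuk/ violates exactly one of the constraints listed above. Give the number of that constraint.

2

/sklur.kuk/: syllable 1 onset /skl/ has 3 consonants (> 2).
This is a violation of constraint 2: "An onset contains at most 2 consonants."
The remaining constraints (1, 3, 4) are satisfied.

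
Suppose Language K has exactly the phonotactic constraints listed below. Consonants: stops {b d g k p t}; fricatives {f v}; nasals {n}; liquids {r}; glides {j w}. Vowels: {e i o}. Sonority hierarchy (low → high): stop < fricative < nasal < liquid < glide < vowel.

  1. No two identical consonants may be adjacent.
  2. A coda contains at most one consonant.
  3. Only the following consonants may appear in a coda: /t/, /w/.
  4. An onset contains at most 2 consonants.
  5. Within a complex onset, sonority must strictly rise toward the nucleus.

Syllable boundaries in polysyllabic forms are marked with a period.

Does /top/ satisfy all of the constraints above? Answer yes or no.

no

/top/ — violates constraint 3: syllable 1 coda contains /p/, which is not a licensed coda consonant → illicit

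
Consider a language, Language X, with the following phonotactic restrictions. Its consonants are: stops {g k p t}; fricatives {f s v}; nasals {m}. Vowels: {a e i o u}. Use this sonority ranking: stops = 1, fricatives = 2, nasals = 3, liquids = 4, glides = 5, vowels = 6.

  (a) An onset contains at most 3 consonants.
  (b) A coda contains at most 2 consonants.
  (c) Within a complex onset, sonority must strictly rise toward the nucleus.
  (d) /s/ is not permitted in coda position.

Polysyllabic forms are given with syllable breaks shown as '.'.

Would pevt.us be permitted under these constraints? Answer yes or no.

no

pevt.us — violates constraint (d): syllable 2 coda contains /s/ → not permitted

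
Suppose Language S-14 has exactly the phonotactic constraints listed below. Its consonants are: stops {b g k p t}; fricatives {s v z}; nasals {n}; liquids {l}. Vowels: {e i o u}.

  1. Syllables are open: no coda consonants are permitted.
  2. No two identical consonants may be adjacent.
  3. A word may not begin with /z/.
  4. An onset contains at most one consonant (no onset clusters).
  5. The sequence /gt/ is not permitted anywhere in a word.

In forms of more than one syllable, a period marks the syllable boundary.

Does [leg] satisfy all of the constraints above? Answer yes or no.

[leg] — violates constraint 1: syllable 1 coda /g/ has 1 consonant (> 0) → not permitted

no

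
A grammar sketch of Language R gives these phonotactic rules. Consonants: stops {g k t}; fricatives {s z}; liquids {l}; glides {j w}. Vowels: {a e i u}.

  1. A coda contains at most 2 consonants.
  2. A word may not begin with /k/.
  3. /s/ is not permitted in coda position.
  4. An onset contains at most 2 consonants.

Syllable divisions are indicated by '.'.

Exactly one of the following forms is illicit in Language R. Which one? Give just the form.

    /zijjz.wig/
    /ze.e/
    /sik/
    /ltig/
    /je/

/zijjz.wig/

/zijjz.wig/ — violates constraint 1: syllable 1 coda /jjz/ has 3 consonants (> 2) → illicit
/ze.e/ — σ1 onset /z/, coda /∅/ ok; σ2 onset /∅/, coda /∅/ ok → licit
/sik/ — σ1 onset /s/, coda /k/ ok → licit
/ltig/ — σ1 onset /lt/ (2C), coda /g/ ok → licit
/je/ — σ1 onset /j/, coda /∅/ ok → licit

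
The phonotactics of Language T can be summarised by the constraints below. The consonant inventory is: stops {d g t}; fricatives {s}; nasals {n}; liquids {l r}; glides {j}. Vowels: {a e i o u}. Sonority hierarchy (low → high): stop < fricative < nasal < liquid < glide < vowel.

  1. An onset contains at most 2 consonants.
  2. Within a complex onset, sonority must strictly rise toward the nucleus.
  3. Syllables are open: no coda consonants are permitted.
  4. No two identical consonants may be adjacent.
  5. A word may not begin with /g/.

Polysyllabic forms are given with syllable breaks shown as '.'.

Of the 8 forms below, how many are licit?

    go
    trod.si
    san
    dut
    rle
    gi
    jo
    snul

1

go — violates constraint 5: word begins with /g/ → illicit
trod.si — violates constraint 3: syllable 1 coda /d/ has 1 consonant (> 0) → illicit
san — violates constraint 3: syllable 1 coda /n/ has 1 consonant (> 0) → illicit
dut — violates constraint 3: syllable 1 coda /t/ has 1 consonant (> 0) → illicit
rle — violates constraint 2: syllable 1 onset /rl/: /r/ (liquid, 4) → /l/ (liquid, 4) does not rise → illicit
gi — violates constraint 5: word begins with /g/ → illicit
jo — σ1 onset /j/, coda /∅/ ok → licit
snul — violates constraint 3: syllable 1 coda /l/ has 1 consonant (> 0) → illicit
Licit: jo → 1.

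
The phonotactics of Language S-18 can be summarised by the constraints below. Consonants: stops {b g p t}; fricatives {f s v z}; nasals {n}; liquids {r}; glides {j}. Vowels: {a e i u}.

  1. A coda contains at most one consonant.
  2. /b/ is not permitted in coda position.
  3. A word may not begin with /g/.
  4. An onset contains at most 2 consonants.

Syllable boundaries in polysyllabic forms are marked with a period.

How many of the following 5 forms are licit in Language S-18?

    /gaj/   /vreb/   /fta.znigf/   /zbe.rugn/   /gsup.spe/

0

/gaj/ — violates constraint 3: word begins with /g/ → illicit
/vreb/ — violates constraint 2: syllable 1 coda contains /b/ → illicit
/fta.znigf/ — violates constraint 1: syllable 2 coda /gf/ has 2 consonants (> 1) → illicit
/zbe.rugn/ — violates constraint 1: syllable 2 coda /gn/ has 2 consonants (> 1) → illicit
/gsup.spe/ — violates constraint 3: word begins with /g/ → illicit
No form is licit → 0.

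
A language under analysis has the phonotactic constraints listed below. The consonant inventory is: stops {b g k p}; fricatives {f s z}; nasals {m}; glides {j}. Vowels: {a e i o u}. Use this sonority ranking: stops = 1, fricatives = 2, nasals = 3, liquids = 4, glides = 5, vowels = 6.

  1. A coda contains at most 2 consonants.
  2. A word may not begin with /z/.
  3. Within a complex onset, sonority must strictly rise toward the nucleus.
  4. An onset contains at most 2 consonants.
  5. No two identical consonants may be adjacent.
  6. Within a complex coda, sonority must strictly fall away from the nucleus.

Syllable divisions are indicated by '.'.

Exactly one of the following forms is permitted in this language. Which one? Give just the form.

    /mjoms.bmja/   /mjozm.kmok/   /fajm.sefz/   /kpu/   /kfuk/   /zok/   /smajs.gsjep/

/mjoms.bmja/ — violates constraint 4: syllable 2 onset /bmj/ has 3 consonants (> 2) → not permitted
/mjozm.kmok/ — violates constraint 6: syllable 1 coda /zm/: /z/ (fricative, 2) → /m/ (nasal, 3) does not fall → not permitted
/fajm.sefz/ — violates constraint 6: syllable 2 coda /fz/: /f/ (fricative, 2) → /z/ (fricative, 2) does not fall → not permitted
/kpu/ — violates constraint 3: syllable 1 onset /kp/: /k/ (stop, 1) → /p/ (stop, 1) does not rise → not permitted
/kfuk/ — σ1 onset /kf/ (1→2 rises), coda /k/ ok → permitted
/zok/ — violates constraint 2: word begins with /z/ → not permitted
/smajs.gsjep/ — violates constraint 4: syllable 2 onset /gsj/ has 3 consonants (> 2) → not permitted

/kfuk/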